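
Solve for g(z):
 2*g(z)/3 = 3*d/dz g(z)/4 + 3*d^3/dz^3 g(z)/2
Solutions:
 g(z) = C1*exp(6^(1/3)*z*(-(8 + sqrt(70))^(1/3) + 6^(1/3)/(8 + sqrt(70))^(1/3))/12)*sin(2^(1/3)*3^(1/6)*z*(3*2^(1/3)/(8 + sqrt(70))^(1/3) + 3^(2/3)*(8 + sqrt(70))^(1/3))/12) + C2*exp(6^(1/3)*z*(-(8 + sqrt(70))^(1/3) + 6^(1/3)/(8 + sqrt(70))^(1/3))/12)*cos(2^(1/3)*3^(1/6)*z*(3*2^(1/3)/(8 + sqrt(70))^(1/3) + 3^(2/3)*(8 + sqrt(70))^(1/3))/12) + C3*exp(-6^(1/3)*z*(-(8 + sqrt(70))^(1/3) + 6^(1/3)/(8 + sqrt(70))^(1/3))/6)


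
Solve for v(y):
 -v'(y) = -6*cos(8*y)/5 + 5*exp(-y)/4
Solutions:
 v(y) = C1 + 3*sin(8*y)/20 + 5*exp(-y)/4


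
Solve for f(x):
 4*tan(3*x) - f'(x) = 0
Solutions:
 f(x) = C1 - 4*log(cos(3*x))/3


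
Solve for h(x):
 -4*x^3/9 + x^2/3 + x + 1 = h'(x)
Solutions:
 h(x) = C1 - x^4/9 + x^3/9 + x^2/2 + x


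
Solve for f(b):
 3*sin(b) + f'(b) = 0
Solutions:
 f(b) = C1 + 3*cos(b)


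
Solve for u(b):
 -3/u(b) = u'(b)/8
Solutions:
 u(b) = -sqrt(C1 - 48*b)
 u(b) = sqrt(C1 - 48*b)


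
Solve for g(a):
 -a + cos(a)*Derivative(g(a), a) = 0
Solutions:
 g(a) = C1 + Integral(a/cos(a), a)


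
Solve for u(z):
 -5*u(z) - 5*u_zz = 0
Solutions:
 u(z) = C1*sin(z) + C2*cos(z)


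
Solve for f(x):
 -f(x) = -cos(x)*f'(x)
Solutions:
 f(x) = C1*sqrt(sin(x) + 1)/sqrt(sin(x) - 1)


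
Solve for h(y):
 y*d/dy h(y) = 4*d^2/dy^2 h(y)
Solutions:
 h(y) = C1 + C2*erfi(sqrt(2)*y/4)


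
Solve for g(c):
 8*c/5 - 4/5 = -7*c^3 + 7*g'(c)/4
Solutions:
 g(c) = C1 + c^4 + 16*c^2/35 - 16*c/35


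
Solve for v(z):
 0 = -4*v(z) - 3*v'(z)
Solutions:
 v(z) = C1*exp(-4*z/3)


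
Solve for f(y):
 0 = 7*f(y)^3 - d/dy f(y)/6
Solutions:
 f(y) = -sqrt(2)*sqrt(-1/(C1 + 42*y))/2
 f(y) = sqrt(2)*sqrt(-1/(C1 + 42*y))/2


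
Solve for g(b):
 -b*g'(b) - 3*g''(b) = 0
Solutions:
 g(b) = C1 + C2*erf(sqrt(6)*b/6)


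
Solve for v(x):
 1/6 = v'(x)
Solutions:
 v(x) = C1 + x/6


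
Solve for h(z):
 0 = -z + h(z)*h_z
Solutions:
 h(z) = -sqrt(C1 + z^2)
 h(z) = sqrt(C1 + z^2)


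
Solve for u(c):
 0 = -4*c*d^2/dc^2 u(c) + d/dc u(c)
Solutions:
 u(c) = C1 + C2*c^(5/4)


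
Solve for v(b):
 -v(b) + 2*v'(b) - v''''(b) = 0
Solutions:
 v(b) = C1*exp(b*(-(17 + 3*sqrt(33))^(1/3) - 2 + 2/(17 + 3*sqrt(33))^(1/3))/6)*sin(sqrt(3)*b*(2/(17 + 3*sqrt(33))^(1/3) + (17 + 3*sqrt(33))^(1/3))/6) + C2*exp(b*(-(17 + 3*sqrt(33))^(1/3) - 2 + 2/(17 + 3*sqrt(33))^(1/3))/6)*cos(sqrt(3)*b*(2/(17 + 3*sqrt(33))^(1/3) + (17 + 3*sqrt(33))^(1/3))/6) + C3*exp(b) + C4*exp(b*(-1 - 2/(17 + 3*sqrt(33))^(1/3) + (17 + 3*sqrt(33))^(1/3))/3)


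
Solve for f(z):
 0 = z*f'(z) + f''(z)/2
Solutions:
 f(z) = C1 + C2*erf(z)


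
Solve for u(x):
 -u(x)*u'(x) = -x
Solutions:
 u(x) = -sqrt(C1 + x^2)
 u(x) = sqrt(C1 + x^2)


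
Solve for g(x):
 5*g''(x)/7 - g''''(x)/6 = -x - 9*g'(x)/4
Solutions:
 g(x) = C1 + C2*exp(-14^(1/3)*x*(20*14^(1/3)/(sqrt(1638329) + 1323)^(1/3) + (sqrt(1638329) + 1323)^(1/3))/28)*sin(14^(1/3)*sqrt(3)*x*(-(sqrt(1638329) + 1323)^(1/3) + 20*14^(1/3)/(sqrt(1638329) + 1323)^(1/3))/28) + C3*exp(-14^(1/3)*x*(20*14^(1/3)/(sqrt(1638329) + 1323)^(1/3) + (sqrt(1638329) + 1323)^(1/3))/28)*cos(14^(1/3)*sqrt(3)*x*(-(sqrt(1638329) + 1323)^(1/3) + 20*14^(1/3)/(sqrt(1638329) + 1323)^(1/3))/28) + C4*exp(14^(1/3)*x*(20*14^(1/3)/(sqrt(1638329) + 1323)^(1/3) + (sqrt(1638329) + 1323)^(1/3))/14) - 2*x^2/9 + 80*x/567


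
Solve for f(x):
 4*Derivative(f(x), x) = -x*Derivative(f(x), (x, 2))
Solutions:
 f(x) = C1 + C2/x^3


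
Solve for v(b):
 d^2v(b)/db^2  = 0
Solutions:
 v(b) = C1 + C2*b


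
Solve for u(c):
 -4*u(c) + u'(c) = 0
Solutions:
 u(c) = C1*exp(4*c)


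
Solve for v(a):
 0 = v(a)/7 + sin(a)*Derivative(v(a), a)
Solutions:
 v(a) = C1*(cos(a) + 1)^(1/14)/(cos(a) - 1)^(1/14)


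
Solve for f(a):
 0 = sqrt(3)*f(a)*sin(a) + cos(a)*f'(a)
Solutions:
 f(a) = C1*cos(a)^(sqrt(3))


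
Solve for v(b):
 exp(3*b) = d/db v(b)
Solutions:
 v(b) = C1 + exp(3*b)/3


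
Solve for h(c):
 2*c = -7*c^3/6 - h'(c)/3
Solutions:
 h(c) = C1 - 7*c^4/8 - 3*c^2


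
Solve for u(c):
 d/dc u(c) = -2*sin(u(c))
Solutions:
 u(c) = -acos((-C1 - exp(4*c))/(C1 - exp(4*c))) + 2*pi
 u(c) = acos((-C1 - exp(4*c))/(C1 - exp(4*c)))


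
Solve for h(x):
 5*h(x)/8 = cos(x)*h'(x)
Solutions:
 h(x) = C1*(sin(x) + 1)^(5/16)/(sin(x) - 1)^(5/16)


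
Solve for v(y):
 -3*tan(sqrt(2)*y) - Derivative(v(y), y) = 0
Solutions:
 v(y) = C1 + 3*sqrt(2)*log(cos(sqrt(2)*y))/2


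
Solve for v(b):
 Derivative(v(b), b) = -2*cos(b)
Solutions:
 v(b) = C1 - 2*sin(b)


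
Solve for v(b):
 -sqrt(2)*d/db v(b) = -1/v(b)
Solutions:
 v(b) = -sqrt(C1 + sqrt(2)*b)
 v(b) = sqrt(C1 + sqrt(2)*b)


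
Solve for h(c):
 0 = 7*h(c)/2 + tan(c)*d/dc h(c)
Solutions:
 h(c) = C1/sin(c)^(7/2)


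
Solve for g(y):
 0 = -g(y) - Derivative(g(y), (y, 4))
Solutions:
 g(y) = (C1*sin(sqrt(2)*y/2) + C2*cos(sqrt(2)*y/2))*exp(-sqrt(2)*y/2) + (C3*sin(sqrt(2)*y/2) + C4*cos(sqrt(2)*y/2))*exp(sqrt(2)*y/2)


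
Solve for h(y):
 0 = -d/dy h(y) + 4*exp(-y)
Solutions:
 h(y) = C1 - 4*exp(-y)


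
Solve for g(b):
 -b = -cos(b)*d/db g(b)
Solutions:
 g(b) = C1 + Integral(b/cos(b), b)


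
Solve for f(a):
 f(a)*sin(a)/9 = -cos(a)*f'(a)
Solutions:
 f(a) = C1*cos(a)^(1/9)


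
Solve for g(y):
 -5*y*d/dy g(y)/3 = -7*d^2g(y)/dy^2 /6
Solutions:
 g(y) = C1 + C2*erfi(sqrt(35)*y/7)


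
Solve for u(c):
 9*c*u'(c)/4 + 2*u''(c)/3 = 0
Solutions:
 u(c) = C1 + C2*erf(3*sqrt(3)*c/4)


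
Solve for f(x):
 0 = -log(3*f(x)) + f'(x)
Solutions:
 -Integral(1/(log(_y) + log(3)), (_y, f(x))) = C1 - x


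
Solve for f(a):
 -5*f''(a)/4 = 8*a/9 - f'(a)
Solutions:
 f(a) = C1 + C2*exp(4*a/5) + 4*a^2/9 + 10*a/9


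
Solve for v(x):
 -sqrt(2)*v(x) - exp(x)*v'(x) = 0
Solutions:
 v(x) = C1*exp(sqrt(2)*exp(-x))


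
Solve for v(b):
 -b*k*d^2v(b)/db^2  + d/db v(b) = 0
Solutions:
 v(b) = C1 + b^(((re(k) + 1)*re(k) + im(k)^2)/(re(k)^2 + im(k)^2))*(C2*sin(log(b)*Abs(im(k))/(re(k)^2 + im(k)^2)) + C3*cos(log(b)*im(k)/(re(k)^2 + im(k)^2)))


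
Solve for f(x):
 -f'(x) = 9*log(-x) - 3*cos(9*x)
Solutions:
 f(x) = C1 - 9*x*log(-x) + 9*x + sin(9*x)/3


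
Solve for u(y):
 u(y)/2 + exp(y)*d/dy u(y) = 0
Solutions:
 u(y) = C1*exp(exp(-y)/2)


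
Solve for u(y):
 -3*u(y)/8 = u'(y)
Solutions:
 u(y) = C1*exp(-3*y/8)


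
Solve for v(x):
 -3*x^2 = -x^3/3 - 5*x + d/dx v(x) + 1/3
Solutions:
 v(x) = C1 + x^4/12 - x^3 + 5*x^2/2 - x/3


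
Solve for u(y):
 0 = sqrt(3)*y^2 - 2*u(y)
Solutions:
 u(y) = sqrt(3)*y^2/2


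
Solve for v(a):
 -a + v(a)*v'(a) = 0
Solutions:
 v(a) = -sqrt(C1 + a^2)
 v(a) = sqrt(C1 + a^2)


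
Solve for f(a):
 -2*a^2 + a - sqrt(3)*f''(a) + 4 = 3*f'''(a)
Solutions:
 f(a) = C1 + C2*a + C3*exp(-sqrt(3)*a/3) - sqrt(3)*a^4/18 + a^3*(sqrt(3) + 12)/18 + a^2*(-8*sqrt(3) - 3)/6


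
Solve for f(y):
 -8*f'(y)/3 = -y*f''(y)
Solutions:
 f(y) = C1 + C2*y^(11/3)


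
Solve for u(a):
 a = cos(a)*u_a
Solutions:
 u(a) = C1 + Integral(a/cos(a), a)


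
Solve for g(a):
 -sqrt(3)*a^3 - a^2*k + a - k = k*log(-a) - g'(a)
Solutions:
 g(a) = C1 + sqrt(3)*a^4/4 + a^3*k/3 - a^2/2 + a*k*log(-a)


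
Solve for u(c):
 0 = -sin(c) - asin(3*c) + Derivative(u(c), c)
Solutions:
 u(c) = C1 + c*asin(3*c) + sqrt(1 - 9*c^2)/3 - cos(c)


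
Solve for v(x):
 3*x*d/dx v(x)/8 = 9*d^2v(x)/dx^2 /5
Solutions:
 v(x) = C1 + C2*erfi(sqrt(15)*x/12)


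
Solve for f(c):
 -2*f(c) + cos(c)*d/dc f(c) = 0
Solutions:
 f(c) = C1*(sin(c) + 1)/(sin(c) - 1)


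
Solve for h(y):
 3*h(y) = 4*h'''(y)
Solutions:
 h(y) = C3*exp(6^(1/3)*y/2) + (C1*sin(2^(1/3)*3^(5/6)*y/4) + C2*cos(2^(1/3)*3^(5/6)*y/4))*exp(-6^(1/3)*y/4)


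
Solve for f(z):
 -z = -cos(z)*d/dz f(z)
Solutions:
 f(z) = C1 + Integral(z/cos(z), z)


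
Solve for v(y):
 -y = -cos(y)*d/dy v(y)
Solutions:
 v(y) = C1 + Integral(y/cos(y), y)


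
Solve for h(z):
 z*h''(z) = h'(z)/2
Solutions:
 h(z) = C1 + C2*z^(3/2)


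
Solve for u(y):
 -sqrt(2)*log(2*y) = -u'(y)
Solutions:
 u(y) = C1 + sqrt(2)*y*log(y) - sqrt(2)*y + sqrt(2)*y*log(2)


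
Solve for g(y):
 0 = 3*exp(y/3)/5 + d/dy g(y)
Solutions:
 g(y) = C1 - 9*exp(y/3)/5


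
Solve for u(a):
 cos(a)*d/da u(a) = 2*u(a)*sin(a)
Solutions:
 u(a) = C1/cos(a)^2


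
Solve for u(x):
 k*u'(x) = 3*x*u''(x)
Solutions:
 u(x) = C1 + x^(re(k)/3 + 1)*(C2*sin(log(x)*Abs(im(k))/3) + C3*cos(log(x)*im(k)/3))


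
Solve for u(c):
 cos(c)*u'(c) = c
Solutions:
 u(c) = C1 + Integral(c/cos(c), c)


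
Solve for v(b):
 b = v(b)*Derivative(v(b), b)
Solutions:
 v(b) = -sqrt(C1 + b^2)
 v(b) = sqrt(C1 + b^2)


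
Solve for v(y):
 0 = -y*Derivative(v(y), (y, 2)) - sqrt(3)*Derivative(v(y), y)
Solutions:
 v(y) = C1 + C2*y^(1 - sqrt(3))


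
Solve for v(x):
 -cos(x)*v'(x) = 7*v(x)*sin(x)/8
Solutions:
 v(x) = C1*cos(x)^(7/8)


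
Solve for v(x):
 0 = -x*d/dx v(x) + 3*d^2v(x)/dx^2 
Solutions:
 v(x) = C1 + C2*erfi(sqrt(6)*x/6)


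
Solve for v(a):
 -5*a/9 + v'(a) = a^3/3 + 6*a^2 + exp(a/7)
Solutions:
 v(a) = C1 + a^4/12 + 2*a^3 + 5*a^2/18 + 7*exp(a/7)


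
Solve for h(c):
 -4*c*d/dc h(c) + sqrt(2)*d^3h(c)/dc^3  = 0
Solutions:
 h(c) = C1 + Integral(C2*airyai(sqrt(2)*c) + C3*airybi(sqrt(2)*c), c)


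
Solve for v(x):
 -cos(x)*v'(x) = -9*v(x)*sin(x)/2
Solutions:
 v(x) = C1/cos(x)^(9/2)


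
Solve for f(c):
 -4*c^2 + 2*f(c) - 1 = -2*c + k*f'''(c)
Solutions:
 f(c) = C1*exp(2^(1/3)*c*(1/k)^(1/3)) + C2*exp(2^(1/3)*c*(-1 + sqrt(3)*I)*(1/k)^(1/3)/2) + C3*exp(-2^(1/3)*c*(1 + sqrt(3)*I)*(1/k)^(1/3)/2) + 2*c^2 - c + 1/2


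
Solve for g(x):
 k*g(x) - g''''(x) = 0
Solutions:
 g(x) = C1*exp(-k^(1/4)*x) + C2*exp(k^(1/4)*x) + C3*exp(-I*k^(1/4)*x) + C4*exp(I*k^(1/4)*x)


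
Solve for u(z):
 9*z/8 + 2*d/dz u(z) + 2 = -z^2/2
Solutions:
 u(z) = C1 - z^3/12 - 9*z^2/32 - z


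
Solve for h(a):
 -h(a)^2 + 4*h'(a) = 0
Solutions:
 h(a) = -4/(C1 + a)


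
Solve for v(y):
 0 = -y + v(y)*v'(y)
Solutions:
 v(y) = -sqrt(C1 + y^2)
 v(y) = sqrt(C1 + y^2)


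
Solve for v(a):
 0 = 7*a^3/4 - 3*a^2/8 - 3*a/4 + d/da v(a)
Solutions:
 v(a) = C1 - 7*a^4/16 + a^3/8 + 3*a^2/8


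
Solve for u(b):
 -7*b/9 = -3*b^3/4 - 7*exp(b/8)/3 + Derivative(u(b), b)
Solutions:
 u(b) = C1 + 3*b^4/16 - 7*b^2/18 + 56*exp(b/8)/3


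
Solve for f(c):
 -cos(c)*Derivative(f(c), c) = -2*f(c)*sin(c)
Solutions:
 f(c) = C1/cos(c)^2


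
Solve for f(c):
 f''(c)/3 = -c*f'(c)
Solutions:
 f(c) = C1 + C2*erf(sqrt(6)*c/2)


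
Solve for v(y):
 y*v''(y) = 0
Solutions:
 v(y) = C1 + C2*y


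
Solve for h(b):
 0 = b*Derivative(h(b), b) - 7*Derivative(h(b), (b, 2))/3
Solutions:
 h(b) = C1 + C2*erfi(sqrt(42)*b/14)


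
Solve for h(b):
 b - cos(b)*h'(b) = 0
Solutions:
 h(b) = C1 + Integral(b/cos(b), b)


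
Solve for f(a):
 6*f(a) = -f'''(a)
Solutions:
 f(a) = C3*exp(-6^(1/3)*a) + (C1*sin(2^(1/3)*3^(5/6)*a/2) + C2*cos(2^(1/3)*3^(5/6)*a/2))*exp(6^(1/3)*a/2)


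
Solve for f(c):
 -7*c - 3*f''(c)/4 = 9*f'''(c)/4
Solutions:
 f(c) = C1 + C2*c + C3*exp(-c/3) - 14*c^3/9 + 14*c^2


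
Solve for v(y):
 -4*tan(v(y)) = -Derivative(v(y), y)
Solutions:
 v(y) = pi - asin(C1*exp(4*y))
 v(y) = asin(C1*exp(4*y))


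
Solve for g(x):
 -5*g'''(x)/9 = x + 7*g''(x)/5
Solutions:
 g(x) = C1 + C2*x + C3*exp(-63*x/25) - 5*x^3/42 + 125*x^2/882


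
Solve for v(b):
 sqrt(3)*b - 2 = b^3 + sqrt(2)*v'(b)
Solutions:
 v(b) = C1 - sqrt(2)*b^4/8 + sqrt(6)*b^2/4 - sqrt(2)*b


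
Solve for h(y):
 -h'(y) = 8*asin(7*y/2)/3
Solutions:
 h(y) = C1 - 8*y*asin(7*y/2)/3 - 8*sqrt(4 - 49*y^2)/21


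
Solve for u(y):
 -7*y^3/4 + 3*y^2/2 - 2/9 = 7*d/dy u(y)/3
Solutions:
 u(y) = C1 - 3*y^4/16 + 3*y^3/14 - 2*y/21


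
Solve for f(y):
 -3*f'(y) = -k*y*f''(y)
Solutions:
 f(y) = C1 + y^(((re(k) + 3)*re(k) + im(k)^2)/(re(k)^2 + im(k)^2))*(C2*sin(3*log(y)*Abs(im(k))/(re(k)^2 + im(k)^2)) + C3*cos(3*log(y)*im(k)/(re(k)^2 + im(k)^2)))


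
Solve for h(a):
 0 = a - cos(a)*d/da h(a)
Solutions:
 h(a) = C1 + Integral(a/cos(a), a)


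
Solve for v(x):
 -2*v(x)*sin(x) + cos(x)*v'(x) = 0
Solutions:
 v(x) = C1/cos(x)^2


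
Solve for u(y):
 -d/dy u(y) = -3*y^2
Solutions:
 u(y) = C1 + y^3


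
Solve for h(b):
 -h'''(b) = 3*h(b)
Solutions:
 h(b) = C3*exp(-3^(1/3)*b) + (C1*sin(3^(5/6)*b/2) + C2*cos(3^(5/6)*b/2))*exp(3^(1/3)*b/2)


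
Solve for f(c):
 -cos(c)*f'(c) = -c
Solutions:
 f(c) = C1 + Integral(c/cos(c), c)


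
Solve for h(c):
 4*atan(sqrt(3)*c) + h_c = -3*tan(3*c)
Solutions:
 h(c) = C1 - 4*c*atan(sqrt(3)*c) + 2*sqrt(3)*log(3*c^2 + 1)/3 + log(cos(3*c))


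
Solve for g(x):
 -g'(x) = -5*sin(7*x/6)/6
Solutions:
 g(x) = C1 - 5*cos(7*x/6)/7


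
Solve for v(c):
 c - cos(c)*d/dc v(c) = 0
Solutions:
 v(c) = C1 + Integral(c/cos(c), c)


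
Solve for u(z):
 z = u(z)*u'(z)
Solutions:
 u(z) = -sqrt(C1 + z^2)
 u(z) = sqrt(C1 + z^2)


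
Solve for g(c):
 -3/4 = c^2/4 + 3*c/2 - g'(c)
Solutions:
 g(c) = C1 + c^3/12 + 3*c^2/4 + 3*c/4


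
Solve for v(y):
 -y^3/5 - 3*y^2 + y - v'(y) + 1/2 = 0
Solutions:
 v(y) = C1 - y^4/20 - y^3 + y^2/2 + y/2


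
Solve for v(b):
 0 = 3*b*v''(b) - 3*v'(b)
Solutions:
 v(b) = C1 + C2*b^2


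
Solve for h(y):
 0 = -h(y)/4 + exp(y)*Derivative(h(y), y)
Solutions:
 h(y) = C1*exp(-exp(-y)/4)


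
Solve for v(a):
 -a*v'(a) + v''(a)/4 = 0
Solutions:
 v(a) = C1 + C2*erfi(sqrt(2)*a)


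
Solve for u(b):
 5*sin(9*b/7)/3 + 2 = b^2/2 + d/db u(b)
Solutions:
 u(b) = C1 - b^3/6 + 2*b - 35*cos(9*b/7)/27


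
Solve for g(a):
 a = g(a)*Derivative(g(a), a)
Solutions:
 g(a) = -sqrt(C1 + a^2)
 g(a) = sqrt(C1 + a^2)


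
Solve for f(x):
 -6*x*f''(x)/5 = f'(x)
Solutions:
 f(x) = C1 + C2*x^(1/6)


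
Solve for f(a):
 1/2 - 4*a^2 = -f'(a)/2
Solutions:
 f(a) = C1 + 8*a^3/3 - a


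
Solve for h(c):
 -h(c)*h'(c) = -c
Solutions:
 h(c) = -sqrt(C1 + c^2)
 h(c) = sqrt(C1 + c^2)


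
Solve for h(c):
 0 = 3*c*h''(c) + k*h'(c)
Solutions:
 h(c) = C1 + c^(1 - re(k)/3)*(C2*sin(log(c)*Abs(im(k))/3) + C3*cos(log(c)*im(k)/3))


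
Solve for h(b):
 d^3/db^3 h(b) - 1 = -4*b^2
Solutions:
 h(b) = C1 + C2*b + C3*b^2 - b^5/15 + b^3/6


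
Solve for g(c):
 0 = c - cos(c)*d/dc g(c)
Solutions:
 g(c) = C1 + Integral(c/cos(c), c)


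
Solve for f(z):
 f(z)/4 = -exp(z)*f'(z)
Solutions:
 f(z) = C1*exp(exp(-z)/4)


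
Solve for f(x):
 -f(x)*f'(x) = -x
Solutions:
 f(x) = -sqrt(C1 + x^2)
 f(x) = sqrt(C1 + x^2)


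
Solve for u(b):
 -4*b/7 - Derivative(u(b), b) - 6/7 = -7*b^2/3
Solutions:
 u(b) = C1 + 7*b^3/9 - 2*b^2/7 - 6*b/7


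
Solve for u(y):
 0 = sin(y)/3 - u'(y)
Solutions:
 u(y) = C1 - cos(y)/3


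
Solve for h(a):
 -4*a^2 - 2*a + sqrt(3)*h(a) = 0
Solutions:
 h(a) = 2*sqrt(3)*a*(2*a + 1)/3


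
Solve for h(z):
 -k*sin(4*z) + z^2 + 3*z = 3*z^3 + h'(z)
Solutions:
 h(z) = C1 + k*cos(4*z)/4 - 3*z^4/4 + z^3/3 + 3*z^2/2


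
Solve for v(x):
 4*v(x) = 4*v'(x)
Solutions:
 v(x) = C1*exp(x)


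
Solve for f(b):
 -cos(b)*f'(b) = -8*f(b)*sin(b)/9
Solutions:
 f(b) = C1/cos(b)^(8/9)


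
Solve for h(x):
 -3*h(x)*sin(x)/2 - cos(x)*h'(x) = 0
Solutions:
 h(x) = C1*cos(x)^(3/2)


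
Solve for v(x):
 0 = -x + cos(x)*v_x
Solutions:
 v(x) = C1 + Integral(x/cos(x), x)


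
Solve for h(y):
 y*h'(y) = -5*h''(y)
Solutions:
 h(y) = C1 + C2*erf(sqrt(10)*y/10)


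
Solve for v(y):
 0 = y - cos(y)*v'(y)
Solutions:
 v(y) = C1 + Integral(y/cos(y), y)


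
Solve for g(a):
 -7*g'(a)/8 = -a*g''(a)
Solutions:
 g(a) = C1 + C2*a^(15/8)


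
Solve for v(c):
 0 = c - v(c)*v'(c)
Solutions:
 v(c) = -sqrt(C1 + c^2)
 v(c) = sqrt(C1 + c^2)


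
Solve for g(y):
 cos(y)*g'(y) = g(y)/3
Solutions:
 g(y) = C1*(sin(y) + 1)^(1/6)/(sin(y) - 1)^(1/6)


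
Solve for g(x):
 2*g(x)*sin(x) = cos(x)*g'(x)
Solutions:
 g(x) = C1/cos(x)^2


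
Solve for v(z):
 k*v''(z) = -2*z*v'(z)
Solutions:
 v(z) = C1 + C2*sqrt(k)*erf(z*sqrt(1/k))


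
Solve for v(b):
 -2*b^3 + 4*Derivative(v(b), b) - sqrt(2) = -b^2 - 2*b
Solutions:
 v(b) = C1 + b^4/8 - b^3/12 - b^2/4 + sqrt(2)*b/4


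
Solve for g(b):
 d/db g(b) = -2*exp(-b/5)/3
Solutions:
 g(b) = C1 + 10*exp(-b/5)/3


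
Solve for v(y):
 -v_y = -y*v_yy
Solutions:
 v(y) = C1 + C2*y^2


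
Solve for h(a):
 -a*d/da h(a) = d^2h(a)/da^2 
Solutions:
 h(a) = C1 + C2*erf(sqrt(2)*a/2)


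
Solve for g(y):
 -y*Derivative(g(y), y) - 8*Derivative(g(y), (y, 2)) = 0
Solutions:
 g(y) = C1 + C2*erf(y/4)


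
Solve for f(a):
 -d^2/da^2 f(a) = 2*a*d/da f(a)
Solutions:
 f(a) = C1 + C2*erf(a)


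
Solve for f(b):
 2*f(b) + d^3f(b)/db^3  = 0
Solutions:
 f(b) = C3*exp(-2^(1/3)*b) + (C1*sin(2^(1/3)*sqrt(3)*b/2) + C2*cos(2^(1/3)*sqrt(3)*b/2))*exp(2^(1/3)*b/2)


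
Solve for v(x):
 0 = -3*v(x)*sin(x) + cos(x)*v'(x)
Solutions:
 v(x) = C1/cos(x)^3


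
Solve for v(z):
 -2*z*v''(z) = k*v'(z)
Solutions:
 v(z) = C1 + z^(1 - re(k)/2)*(C2*sin(log(z)*Abs(im(k))/2) + C3*cos(log(z)*im(k)/2))


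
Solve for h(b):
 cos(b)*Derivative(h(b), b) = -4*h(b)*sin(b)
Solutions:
 h(b) = C1*cos(b)^4


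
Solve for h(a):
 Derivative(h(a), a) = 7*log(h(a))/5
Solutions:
 li(h(a)) = C1 + 7*a/5


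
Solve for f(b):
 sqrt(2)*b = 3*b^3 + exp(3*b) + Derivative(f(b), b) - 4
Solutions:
 f(b) = C1 - 3*b^4/4 + sqrt(2)*b^2/2 + 4*b - exp(3*b)/3


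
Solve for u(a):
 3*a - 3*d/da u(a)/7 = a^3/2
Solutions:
 u(a) = C1 - 7*a^4/24 + 7*a^2/2


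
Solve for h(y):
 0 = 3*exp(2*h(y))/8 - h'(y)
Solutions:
 h(y) = log(-1/(C1 + 3*y))/2 + log(2)
 h(y) = log(-sqrt(-1/(C1 + 3*y))) + log(2)


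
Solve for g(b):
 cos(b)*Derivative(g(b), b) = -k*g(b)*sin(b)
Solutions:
 g(b) = C1*exp(k*log(cos(b)))


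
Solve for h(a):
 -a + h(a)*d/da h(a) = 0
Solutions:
 h(a) = -sqrt(C1 + a^2)
 h(a) = sqrt(C1 + a^2)


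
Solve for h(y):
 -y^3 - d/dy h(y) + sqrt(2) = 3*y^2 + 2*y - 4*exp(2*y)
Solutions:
 h(y) = C1 - y^4/4 - y^3 - y^2 + sqrt(2)*y + 2*exp(2*y)


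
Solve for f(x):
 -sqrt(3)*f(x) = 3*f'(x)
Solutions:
 f(x) = C1*exp(-sqrt(3)*x/3)


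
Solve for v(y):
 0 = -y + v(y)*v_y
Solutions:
 v(y) = -sqrt(C1 + y^2)
 v(y) = sqrt(C1 + y^2)


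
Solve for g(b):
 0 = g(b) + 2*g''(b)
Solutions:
 g(b) = C1*sin(sqrt(2)*b/2) + C2*cos(sqrt(2)*b/2)


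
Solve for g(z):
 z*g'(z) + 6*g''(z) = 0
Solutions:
 g(z) = C1 + C2*erf(sqrt(3)*z/6)


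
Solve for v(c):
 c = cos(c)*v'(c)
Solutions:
 v(c) = C1 + Integral(c/cos(c), c)


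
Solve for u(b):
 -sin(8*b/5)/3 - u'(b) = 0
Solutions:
 u(b) = C1 + 5*cos(8*b/5)/24


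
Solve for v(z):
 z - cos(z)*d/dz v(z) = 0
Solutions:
 v(z) = C1 + Integral(z/cos(z), z)


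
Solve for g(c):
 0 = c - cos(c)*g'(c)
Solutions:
 g(c) = C1 + Integral(c/cos(c), c)


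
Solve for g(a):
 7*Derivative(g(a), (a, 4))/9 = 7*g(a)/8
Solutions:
 g(a) = C1*exp(-2^(1/4)*sqrt(3)*a/2) + C2*exp(2^(1/4)*sqrt(3)*a/2) + C3*sin(2^(1/4)*sqrt(3)*a/2) + C4*cos(2^(1/4)*sqrt(3)*a/2)


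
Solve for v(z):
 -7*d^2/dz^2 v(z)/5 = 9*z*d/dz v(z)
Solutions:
 v(z) = C1 + C2*erf(3*sqrt(70)*z/14)


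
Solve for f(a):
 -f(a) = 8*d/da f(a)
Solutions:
 f(a) = C1*exp(-a/8)


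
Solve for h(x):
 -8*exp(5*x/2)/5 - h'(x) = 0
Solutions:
 h(x) = C1 - 16*exp(5*x/2)/25


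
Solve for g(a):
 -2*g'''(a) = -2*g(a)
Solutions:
 g(a) = C3*exp(a) + (C1*sin(sqrt(3)*a/2) + C2*cos(sqrt(3)*a/2))*exp(-a/2)


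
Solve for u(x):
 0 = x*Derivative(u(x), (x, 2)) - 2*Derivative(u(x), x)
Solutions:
 u(x) = C1 + C2*x^3


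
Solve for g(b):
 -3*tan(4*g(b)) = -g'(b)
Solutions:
 g(b) = -asin(C1*exp(12*b))/4 + pi/4
 g(b) = asin(C1*exp(12*b))/4


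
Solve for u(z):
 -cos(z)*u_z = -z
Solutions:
 u(z) = C1 + Integral(z/cos(z), z)


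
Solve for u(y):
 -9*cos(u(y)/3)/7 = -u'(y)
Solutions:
 -9*y/7 - 3*log(sin(u(y)/3) - 1)/2 + 3*log(sin(u(y)/3) + 1)/2 = C1


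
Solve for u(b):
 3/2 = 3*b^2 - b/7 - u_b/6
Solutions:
 u(b) = C1 + 6*b^3 - 3*b^2/7 - 9*b


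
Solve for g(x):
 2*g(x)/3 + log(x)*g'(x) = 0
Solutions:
 g(x) = C1*exp(-2*li(x)/3)


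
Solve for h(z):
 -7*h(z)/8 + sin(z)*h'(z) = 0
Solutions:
 h(z) = C1*(cos(z) - 1)^(7/16)/(cos(z) + 1)^(7/16)


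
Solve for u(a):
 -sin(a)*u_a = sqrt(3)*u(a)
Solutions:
 u(a) = C1*(cos(a) + 1)^(sqrt(3)/2)/(cos(a) - 1)^(sqrt(3)/2)


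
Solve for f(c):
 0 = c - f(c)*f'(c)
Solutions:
 f(c) = -sqrt(C1 + c^2)
 f(c) = sqrt(C1 + c^2)


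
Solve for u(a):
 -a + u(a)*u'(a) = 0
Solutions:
 u(a) = -sqrt(C1 + a^2)
 u(a) = sqrt(C1 + a^2)


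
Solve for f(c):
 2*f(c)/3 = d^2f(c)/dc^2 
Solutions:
 f(c) = C1*exp(-sqrt(6)*c/3) + C2*exp(sqrt(6)*c/3)


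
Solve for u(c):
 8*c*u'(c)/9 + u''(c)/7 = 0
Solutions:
 u(c) = C1 + C2*erf(2*sqrt(7)*c/3)


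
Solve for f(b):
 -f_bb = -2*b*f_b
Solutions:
 f(b) = C1 + C2*erfi(b)


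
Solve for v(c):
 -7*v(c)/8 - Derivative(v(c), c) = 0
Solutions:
 v(c) = C1*exp(-7*c/8)


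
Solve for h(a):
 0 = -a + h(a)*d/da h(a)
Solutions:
 h(a) = -sqrt(C1 + a^2)
 h(a) = sqrt(C1 + a^2)


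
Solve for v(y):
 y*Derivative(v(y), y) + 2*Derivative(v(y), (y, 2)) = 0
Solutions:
 v(y) = C1 + C2*erf(y/2)


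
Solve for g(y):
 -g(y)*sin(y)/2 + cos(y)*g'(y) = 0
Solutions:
 g(y) = C1/sqrt(cos(y))


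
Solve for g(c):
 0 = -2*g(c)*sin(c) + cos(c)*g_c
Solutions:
 g(c) = C1/cos(c)^2


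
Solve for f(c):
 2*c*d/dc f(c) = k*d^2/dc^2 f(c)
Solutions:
 f(c) = C1 + C2*erf(c*sqrt(-1/k))/sqrt(-1/k)


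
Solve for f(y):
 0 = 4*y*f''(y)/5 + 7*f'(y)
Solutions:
 f(y) = C1 + C2/y^(31/4)


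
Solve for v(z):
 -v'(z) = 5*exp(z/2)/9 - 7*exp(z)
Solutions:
 v(z) = C1 - 10*exp(z/2)/9 + 7*exp(z)


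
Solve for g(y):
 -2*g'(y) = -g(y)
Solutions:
 g(y) = C1*exp(y/2)


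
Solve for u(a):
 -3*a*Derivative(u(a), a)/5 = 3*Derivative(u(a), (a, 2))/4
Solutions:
 u(a) = C1 + C2*erf(sqrt(10)*a/5)


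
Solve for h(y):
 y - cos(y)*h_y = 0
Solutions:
 h(y) = C1 + Integral(y/cos(y), y)


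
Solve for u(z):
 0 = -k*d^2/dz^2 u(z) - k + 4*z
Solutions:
 u(z) = C1 + C2*z - z^2/2 + 2*z^3/(3*k)


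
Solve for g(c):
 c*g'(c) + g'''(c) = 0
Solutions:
 g(c) = C1 + Integral(C2*airyai(-c) + C3*airybi(-c), c)


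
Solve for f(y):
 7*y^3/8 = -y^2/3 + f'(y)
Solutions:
 f(y) = C1 + 7*y^4/32 + y^3/9


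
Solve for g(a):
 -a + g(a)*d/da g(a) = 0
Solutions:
 g(a) = -sqrt(C1 + a^2)
 g(a) = sqrt(C1 + a^2)


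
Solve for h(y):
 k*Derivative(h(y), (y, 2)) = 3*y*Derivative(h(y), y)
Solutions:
 h(y) = C1 + C2*erf(sqrt(6)*y*sqrt(-1/k)/2)/sqrt(-1/k)


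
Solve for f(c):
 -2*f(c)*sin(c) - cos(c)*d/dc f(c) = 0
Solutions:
 f(c) = C1*cos(c)^2


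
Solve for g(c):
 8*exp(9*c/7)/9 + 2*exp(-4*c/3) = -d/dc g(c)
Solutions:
 g(c) = C1 - 56*exp(9*c/7)/81 + 3*exp(-4*c/3)/2


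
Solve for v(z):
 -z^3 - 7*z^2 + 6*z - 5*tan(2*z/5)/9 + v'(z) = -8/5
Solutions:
 v(z) = C1 + z^4/4 + 7*z^3/3 - 3*z^2 - 8*z/5 - 25*log(cos(2*z/5))/18


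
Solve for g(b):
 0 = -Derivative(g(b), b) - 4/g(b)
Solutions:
 g(b) = -sqrt(C1 - 8*b)
 g(b) = sqrt(C1 - 8*b)


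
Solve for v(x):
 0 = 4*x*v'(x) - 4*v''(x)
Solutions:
 v(x) = C1 + C2*erfi(sqrt(2)*x/2)


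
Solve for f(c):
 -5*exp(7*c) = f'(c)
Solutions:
 f(c) = C1 - 5*exp(7*c)/7


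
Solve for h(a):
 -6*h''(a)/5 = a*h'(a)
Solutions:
 h(a) = C1 + C2*erf(sqrt(15)*a/6)


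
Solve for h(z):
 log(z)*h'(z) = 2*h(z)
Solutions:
 h(z) = C1*exp(2*li(z))


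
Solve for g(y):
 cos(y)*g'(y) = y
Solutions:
 g(y) = C1 + Integral(y/cos(y), y)


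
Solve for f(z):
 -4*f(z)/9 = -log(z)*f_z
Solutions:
 f(z) = C1*exp(4*li(z)/9)


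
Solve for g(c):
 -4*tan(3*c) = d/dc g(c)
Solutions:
 g(c) = C1 + 4*log(cos(3*c))/3


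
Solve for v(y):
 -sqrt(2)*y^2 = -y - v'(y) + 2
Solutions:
 v(y) = C1 + sqrt(2)*y^3/3 - y^2/2 + 2*y


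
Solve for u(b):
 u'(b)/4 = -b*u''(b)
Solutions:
 u(b) = C1 + C2*b^(3/4)


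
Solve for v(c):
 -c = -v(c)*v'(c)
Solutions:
 v(c) = -sqrt(C1 + c^2)
 v(c) = sqrt(C1 + c^2)


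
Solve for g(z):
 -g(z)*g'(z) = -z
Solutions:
 g(z) = -sqrt(C1 + z^2)
 g(z) = sqrt(C1 + z^2)


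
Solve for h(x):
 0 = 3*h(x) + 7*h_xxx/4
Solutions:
 h(x) = C3*exp(x*(-12^(1/3)*7^(2/3) + 3*14^(2/3)*3^(1/3))/28)*sin(14^(2/3)*3^(5/6)*x/14) + C4*exp(x*(-12^(1/3)*7^(2/3) + 3*14^(2/3)*3^(1/3))/28)*cos(14^(2/3)*3^(5/6)*x/14) + C5*exp(-x*(12^(1/3)*7^(2/3) + 3*14^(2/3)*3^(1/3))/28) + (C1*sin(14^(2/3)*3^(5/6)*x/14) + C2*cos(14^(2/3)*3^(5/6)*x/14))*exp(12^(1/3)*7^(2/3)*x/14)


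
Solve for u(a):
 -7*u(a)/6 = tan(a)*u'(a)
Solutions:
 u(a) = C1/sin(a)^(7/6)


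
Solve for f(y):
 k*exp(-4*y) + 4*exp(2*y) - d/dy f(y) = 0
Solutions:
 f(y) = C1 - k*exp(-4*y)/4 + 2*exp(2*y)


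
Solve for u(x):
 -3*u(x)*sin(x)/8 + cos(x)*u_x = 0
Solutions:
 u(x) = C1/cos(x)^(3/8)


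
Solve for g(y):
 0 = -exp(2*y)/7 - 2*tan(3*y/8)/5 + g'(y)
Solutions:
 g(y) = C1 + exp(2*y)/14 - 16*log(cos(3*y/8))/15


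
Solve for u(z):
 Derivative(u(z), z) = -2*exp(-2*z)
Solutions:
 u(z) = C1 + exp(-2*z)


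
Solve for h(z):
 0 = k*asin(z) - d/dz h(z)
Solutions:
 h(z) = C1 + k*(z*asin(z) + sqrt(1 - z^2))


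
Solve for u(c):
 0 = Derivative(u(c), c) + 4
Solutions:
 u(c) = C1 - 4*c


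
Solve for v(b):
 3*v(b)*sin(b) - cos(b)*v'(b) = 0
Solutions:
 v(b) = C1/cos(b)^3


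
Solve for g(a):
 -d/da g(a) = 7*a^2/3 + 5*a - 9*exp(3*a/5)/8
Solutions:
 g(a) = C1 - 7*a^3/9 - 5*a^2/2 + 15*exp(3*a/5)/8


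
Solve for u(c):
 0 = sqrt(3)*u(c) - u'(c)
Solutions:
 u(c) = C1*exp(sqrt(3)*c)


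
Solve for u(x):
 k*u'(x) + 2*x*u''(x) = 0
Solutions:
 u(x) = C1 + x^(1 - re(k)/2)*(C2*sin(log(x)*Abs(im(k))/2) + C3*cos(log(x)*im(k)/2))


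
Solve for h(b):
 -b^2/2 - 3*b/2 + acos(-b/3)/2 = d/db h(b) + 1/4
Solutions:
 h(b) = C1 - b^3/6 - 3*b^2/4 + b*acos(-b/3)/2 - b/4 + sqrt(9 - b^2)/2


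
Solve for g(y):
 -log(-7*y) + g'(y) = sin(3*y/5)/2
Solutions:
 g(y) = C1 + y*log(-y) - y + y*log(7) - 5*cos(3*y/5)/6


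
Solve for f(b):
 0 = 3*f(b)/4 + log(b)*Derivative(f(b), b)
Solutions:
 f(b) = C1*exp(-3*li(b)/4)


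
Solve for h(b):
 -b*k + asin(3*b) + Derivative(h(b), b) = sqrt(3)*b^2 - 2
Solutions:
 h(b) = C1 + sqrt(3)*b^3/3 + b^2*k/2 - b*asin(3*b) - 2*b - sqrt(1 - 9*b^2)/3


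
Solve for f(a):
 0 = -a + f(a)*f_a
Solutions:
 f(a) = -sqrt(C1 + a^2)
 f(a) = sqrt(C1 + a^2)


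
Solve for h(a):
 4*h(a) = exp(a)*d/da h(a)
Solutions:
 h(a) = C1*exp(-4*exp(-a))


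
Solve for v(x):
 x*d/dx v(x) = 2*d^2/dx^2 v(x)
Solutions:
 v(x) = C1 + C2*erfi(x/2)


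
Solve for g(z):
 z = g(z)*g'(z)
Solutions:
 g(z) = -sqrt(C1 + z^2)
 g(z) = sqrt(C1 + z^2)


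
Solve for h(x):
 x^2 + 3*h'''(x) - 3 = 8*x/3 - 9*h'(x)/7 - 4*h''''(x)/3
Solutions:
 h(x) = C1 + C2*exp(3*x*(-14 + 7*7^(1/3)/(4*sqrt(11) + 15)^(1/3) + 7^(2/3)*(4*sqrt(11) + 15)^(1/3))/56)*sin(3*sqrt(3)*7^(1/3)*x*(-7^(1/3)*(4*sqrt(11) + 15)^(1/3) + 7/(4*sqrt(11) + 15)^(1/3))/56) + C3*exp(3*x*(-14 + 7*7^(1/3)/(4*sqrt(11) + 15)^(1/3) + 7^(2/3)*(4*sqrt(11) + 15)^(1/3))/56)*cos(3*sqrt(3)*7^(1/3)*x*(-7^(1/3)*(4*sqrt(11) + 15)^(1/3) + 7/(4*sqrt(11) + 15)^(1/3))/56) + C4*exp(-3*x*(7*7^(1/3)/(4*sqrt(11) + 15)^(1/3) + 7 + 7^(2/3)*(4*sqrt(11) + 15)^(1/3))/28) - 7*x^3/27 + 28*x^2/27 + 161*x/27


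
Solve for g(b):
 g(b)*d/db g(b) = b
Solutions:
 g(b) = -sqrt(C1 + b^2)
 g(b) = sqrt(C1 + b^2)


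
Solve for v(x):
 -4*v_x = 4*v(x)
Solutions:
 v(x) = C1*exp(-x)


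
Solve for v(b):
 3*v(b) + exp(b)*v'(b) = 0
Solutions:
 v(b) = C1*exp(3*exp(-b))


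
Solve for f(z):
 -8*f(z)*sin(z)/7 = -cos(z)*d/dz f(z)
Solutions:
 f(z) = C1/cos(z)^(8/7)


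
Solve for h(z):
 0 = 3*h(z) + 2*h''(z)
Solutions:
 h(z) = C1*sin(sqrt(6)*z/2) + C2*cos(sqrt(6)*z/2)


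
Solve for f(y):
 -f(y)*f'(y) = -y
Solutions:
 f(y) = -sqrt(C1 + y^2)
 f(y) = sqrt(C1 + y^2)


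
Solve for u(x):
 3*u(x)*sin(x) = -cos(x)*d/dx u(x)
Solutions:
 u(x) = C1*cos(x)^3


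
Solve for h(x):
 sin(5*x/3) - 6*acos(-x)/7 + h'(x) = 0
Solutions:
 h(x) = C1 + 6*x*acos(-x)/7 + 6*sqrt(1 - x^2)/7 + 3*cos(5*x/3)/5


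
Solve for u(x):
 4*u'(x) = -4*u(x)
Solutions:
 u(x) = C1*exp(-x)


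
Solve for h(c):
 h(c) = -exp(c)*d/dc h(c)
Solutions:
 h(c) = C1*exp(exp(-c))


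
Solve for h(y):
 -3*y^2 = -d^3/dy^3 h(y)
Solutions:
 h(y) = C1 + C2*y + C3*y^2 + y^5/20


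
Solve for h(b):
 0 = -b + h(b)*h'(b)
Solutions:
 h(b) = -sqrt(C1 + b^2)
 h(b) = sqrt(C1 + b^2)


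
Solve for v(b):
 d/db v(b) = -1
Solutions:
 v(b) = C1 - b


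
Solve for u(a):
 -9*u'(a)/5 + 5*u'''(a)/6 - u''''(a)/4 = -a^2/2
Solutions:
 u(a) = C1 + C2*exp(a*(250*2^(2/3)*5^(1/3)/(81*sqrt(1561) + 4061)^(1/3) + 2^(1/3)*5^(2/3)*(81*sqrt(1561) + 4061)^(1/3) + 100)/90)*sin(10^(1/3)*sqrt(3)*a*(-5^(1/3)*(81*sqrt(1561) + 4061)^(1/3) + 250*2^(1/3)/(81*sqrt(1561) + 4061)^(1/3))/90) + C3*exp(a*(250*2^(2/3)*5^(1/3)/(81*sqrt(1561) + 4061)^(1/3) + 2^(1/3)*5^(2/3)*(81*sqrt(1561) + 4061)^(1/3) + 100)/90)*cos(10^(1/3)*sqrt(3)*a*(-5^(1/3)*(81*sqrt(1561) + 4061)^(1/3) + 250*2^(1/3)/(81*sqrt(1561) + 4061)^(1/3))/90) + C4*exp(a*(-2^(1/3)*5^(2/3)*(81*sqrt(1561) + 4061)^(1/3) - 250*2^(2/3)*5^(1/3)/(81*sqrt(1561) + 4061)^(1/3) + 50)/45) + 5*a^3/54 + 125*a/486


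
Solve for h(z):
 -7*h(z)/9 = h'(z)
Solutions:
 h(z) = C1*exp(-7*z/9)


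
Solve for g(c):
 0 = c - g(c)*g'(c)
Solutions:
 g(c) = -sqrt(C1 + c^2)
 g(c) = sqrt(C1 + c^2)


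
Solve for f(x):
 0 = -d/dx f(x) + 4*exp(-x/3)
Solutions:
 f(x) = C1 - 12*exp(-x/3)


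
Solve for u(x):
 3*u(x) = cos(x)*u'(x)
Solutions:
 u(x) = C1*(sin(x) + 1)^(3/2)/(sin(x) - 1)^(3/2)


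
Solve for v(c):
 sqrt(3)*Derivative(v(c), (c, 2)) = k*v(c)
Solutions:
 v(c) = C1*exp(-3^(3/4)*c*sqrt(k)/3) + C2*exp(3^(3/4)*c*sqrt(k)/3)


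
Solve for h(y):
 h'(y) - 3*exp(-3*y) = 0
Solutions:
 h(y) = C1 - exp(-3*y)


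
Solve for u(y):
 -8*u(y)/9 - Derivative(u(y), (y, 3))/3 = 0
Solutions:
 u(y) = C3*exp(-2*3^(2/3)*y/3) + (C1*sin(3^(1/6)*y) + C2*cos(3^(1/6)*y))*exp(3^(2/3)*y/3)


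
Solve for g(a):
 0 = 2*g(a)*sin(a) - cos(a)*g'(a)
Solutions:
 g(a) = C1/cos(a)^2


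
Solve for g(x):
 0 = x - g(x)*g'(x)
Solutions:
 g(x) = -sqrt(C1 + x^2)
 g(x) = sqrt(C1 + x^2)


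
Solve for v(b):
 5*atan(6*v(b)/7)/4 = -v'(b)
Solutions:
 Integral(1/atan(6*_y/7), (_y, v(b))) = C1 - 5*b/4


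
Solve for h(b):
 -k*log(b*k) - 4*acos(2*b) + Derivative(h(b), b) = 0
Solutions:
 h(b) = C1 + b*k*(log(b*k) - 1) + 4*b*acos(2*b) - 2*sqrt(1 - 4*b^2)


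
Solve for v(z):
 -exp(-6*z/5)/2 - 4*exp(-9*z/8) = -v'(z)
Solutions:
 v(z) = C1 - 5*exp(-6*z/5)/12 - 32*exp(-9*z/8)/9


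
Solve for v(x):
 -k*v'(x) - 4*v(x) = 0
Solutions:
 v(x) = C1*exp(-4*x/k)


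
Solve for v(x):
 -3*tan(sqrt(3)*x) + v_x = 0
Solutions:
 v(x) = C1 - sqrt(3)*log(cos(sqrt(3)*x))


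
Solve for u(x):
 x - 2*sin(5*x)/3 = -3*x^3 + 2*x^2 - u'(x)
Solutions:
 u(x) = C1 - 3*x^4/4 + 2*x^3/3 - x^2/2 - 2*cos(5*x)/15


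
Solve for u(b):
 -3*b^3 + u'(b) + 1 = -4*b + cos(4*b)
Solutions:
 u(b) = C1 + 3*b^4/4 - 2*b^2 - b + sin(4*b)/4


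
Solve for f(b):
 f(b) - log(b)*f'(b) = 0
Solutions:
 f(b) = C1*exp(li(b))


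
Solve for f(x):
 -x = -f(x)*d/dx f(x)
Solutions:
 f(x) = -sqrt(C1 + x^2)
 f(x) = sqrt(C1 + x^2)


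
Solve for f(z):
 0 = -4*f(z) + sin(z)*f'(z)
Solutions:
 f(z) = C1*(cos(z)^2 - 2*cos(z) + 1)/(cos(z)^2 + 2*cos(z) + 1)


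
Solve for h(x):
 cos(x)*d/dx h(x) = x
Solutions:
 h(x) = C1 + Integral(x/cos(x), x)


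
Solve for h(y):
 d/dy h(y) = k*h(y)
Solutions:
 h(y) = C1*exp(k*y)


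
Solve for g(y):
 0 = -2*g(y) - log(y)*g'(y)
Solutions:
 g(y) = C1*exp(-2*li(y))


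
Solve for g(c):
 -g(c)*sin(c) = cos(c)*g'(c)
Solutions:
 g(c) = C1*cos(c)


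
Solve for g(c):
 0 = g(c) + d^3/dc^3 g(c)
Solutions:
 g(c) = C3*exp(-c) + (C1*sin(sqrt(3)*c/2) + C2*cos(sqrt(3)*c/2))*exp(c/2)


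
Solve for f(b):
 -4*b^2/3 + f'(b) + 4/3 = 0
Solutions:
 f(b) = C1 + 4*b^3/9 - 4*b/3


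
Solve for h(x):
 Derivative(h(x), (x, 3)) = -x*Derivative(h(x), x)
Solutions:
 h(x) = C1 + Integral(C2*airyai(-x) + C3*airybi(-x), x)


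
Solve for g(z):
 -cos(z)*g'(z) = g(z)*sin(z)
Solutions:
 g(z) = C1*cos(z)


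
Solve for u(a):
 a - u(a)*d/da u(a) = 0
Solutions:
 u(a) = -sqrt(C1 + a^2)
 u(a) = sqrt(C1 + a^2)


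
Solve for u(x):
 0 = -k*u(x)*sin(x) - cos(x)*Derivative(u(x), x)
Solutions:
 u(x) = C1*exp(k*log(cos(x)))


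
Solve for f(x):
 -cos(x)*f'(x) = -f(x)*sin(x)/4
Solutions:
 f(x) = C1/cos(x)^(1/4)


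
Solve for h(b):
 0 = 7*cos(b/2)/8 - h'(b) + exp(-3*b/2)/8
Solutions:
 h(b) = C1 + 7*sin(b/2)/4 - exp(-3*b/2)/12


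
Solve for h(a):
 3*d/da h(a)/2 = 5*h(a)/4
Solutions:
 h(a) = C1*exp(5*a/6)


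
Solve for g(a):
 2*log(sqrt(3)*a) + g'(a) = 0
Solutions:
 g(a) = C1 - 2*a*log(a) - a*log(3) + 2*a


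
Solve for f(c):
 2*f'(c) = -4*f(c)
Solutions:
 f(c) = C1*exp(-2*c)


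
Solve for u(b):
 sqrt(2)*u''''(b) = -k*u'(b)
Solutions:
 u(b) = C1 + C2*exp(2^(5/6)*b*(-k)^(1/3)/2) + C3*exp(2^(5/6)*b*(-k)^(1/3)*(-1 + sqrt(3)*I)/4) + C4*exp(-2^(5/6)*b*(-k)^(1/3)*(1 + sqrt(3)*I)/4)


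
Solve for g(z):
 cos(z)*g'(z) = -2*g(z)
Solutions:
 g(z) = C1*(sin(z) - 1)/(sin(z) + 1)


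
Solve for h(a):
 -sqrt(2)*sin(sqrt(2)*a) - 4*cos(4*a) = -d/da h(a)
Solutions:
 h(a) = C1 + sin(4*a) - cos(sqrt(2)*a)


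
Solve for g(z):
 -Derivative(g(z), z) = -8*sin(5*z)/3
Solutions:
 g(z) = C1 - 8*cos(5*z)/15


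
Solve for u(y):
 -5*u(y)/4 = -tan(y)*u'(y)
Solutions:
 u(y) = C1*sin(y)^(5/4)


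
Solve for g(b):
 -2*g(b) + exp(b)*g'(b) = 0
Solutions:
 g(b) = C1*exp(-2*exp(-b))


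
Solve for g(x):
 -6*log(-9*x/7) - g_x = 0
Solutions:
 g(x) = C1 - 6*x*log(-x) + 6*x*(-2*log(3) + 1 + log(7))


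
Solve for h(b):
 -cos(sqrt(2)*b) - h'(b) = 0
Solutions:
 h(b) = C1 - sqrt(2)*sin(sqrt(2)*b)/2


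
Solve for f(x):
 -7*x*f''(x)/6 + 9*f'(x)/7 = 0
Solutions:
 f(x) = C1 + C2*x^(103/49)


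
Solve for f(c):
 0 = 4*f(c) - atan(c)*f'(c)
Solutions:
 f(c) = C1*exp(4*Integral(1/atan(c), c))


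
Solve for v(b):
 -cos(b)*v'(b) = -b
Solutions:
 v(b) = C1 + Integral(b/cos(b), b)


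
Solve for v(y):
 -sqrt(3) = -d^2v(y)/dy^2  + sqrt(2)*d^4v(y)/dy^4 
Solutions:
 v(y) = C1 + C2*y + C3*exp(-2^(3/4)*y/2) + C4*exp(2^(3/4)*y/2) + sqrt(3)*y^2/2


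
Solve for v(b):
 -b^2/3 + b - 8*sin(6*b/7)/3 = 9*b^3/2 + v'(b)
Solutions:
 v(b) = C1 - 9*b^4/8 - b^3/9 + b^2/2 + 28*cos(6*b/7)/9


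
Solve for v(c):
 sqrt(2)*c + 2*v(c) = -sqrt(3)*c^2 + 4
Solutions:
 v(c) = -sqrt(3)*c^2/2 - sqrt(2)*c/2 + 2


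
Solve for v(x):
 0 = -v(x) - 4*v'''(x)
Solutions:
 v(x) = C3*exp(-2^(1/3)*x/2) + (C1*sin(2^(1/3)*sqrt(3)*x/4) + C2*cos(2^(1/3)*sqrt(3)*x/4))*exp(2^(1/3)*x/4)


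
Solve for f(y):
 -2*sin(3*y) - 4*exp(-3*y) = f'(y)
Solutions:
 f(y) = C1 + 2*cos(3*y)/3 + 4*exp(-3*y)/3


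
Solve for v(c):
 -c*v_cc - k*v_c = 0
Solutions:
 v(c) = C1 + c^(1 - re(k))*(C2*sin(log(c)*Abs(im(k))) + C3*cos(log(c)*im(k)))


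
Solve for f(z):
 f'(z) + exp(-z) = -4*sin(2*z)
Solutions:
 f(z) = C1 + 2*cos(2*z) + exp(-z)


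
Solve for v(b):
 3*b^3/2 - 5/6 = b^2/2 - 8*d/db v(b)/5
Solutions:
 v(b) = C1 - 15*b^4/64 + 5*b^3/48 + 25*b/48


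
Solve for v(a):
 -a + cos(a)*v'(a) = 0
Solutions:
 v(a) = C1 + Integral(a/cos(a), a)


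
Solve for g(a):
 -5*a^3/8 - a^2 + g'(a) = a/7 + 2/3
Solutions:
 g(a) = C1 + 5*a^4/32 + a^3/3 + a^2/14 + 2*a/3


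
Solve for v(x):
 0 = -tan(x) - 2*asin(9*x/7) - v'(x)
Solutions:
 v(x) = C1 - 2*x*asin(9*x/7) - 2*sqrt(49 - 81*x^2)/9 + log(cos(x))


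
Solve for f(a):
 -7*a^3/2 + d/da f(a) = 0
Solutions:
 f(a) = C1 + 7*a^4/8


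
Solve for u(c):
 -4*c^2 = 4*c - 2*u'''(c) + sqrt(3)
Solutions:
 u(c) = C1 + C2*c + C3*c^2 + c^5/30 + c^4/12 + sqrt(3)*c^3/12


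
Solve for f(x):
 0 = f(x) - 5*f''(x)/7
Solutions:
 f(x) = C1*exp(-sqrt(35)*x/5) + C2*exp(sqrt(35)*x/5)


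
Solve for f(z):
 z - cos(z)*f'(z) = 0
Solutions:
 f(z) = C1 + Integral(z/cos(z), z)


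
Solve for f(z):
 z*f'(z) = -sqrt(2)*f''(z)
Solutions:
 f(z) = C1 + C2*erf(2^(1/4)*z/2)


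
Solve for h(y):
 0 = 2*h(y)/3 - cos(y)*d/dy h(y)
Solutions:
 h(y) = C1*(sin(y) + 1)^(1/3)/(sin(y) - 1)^(1/3)


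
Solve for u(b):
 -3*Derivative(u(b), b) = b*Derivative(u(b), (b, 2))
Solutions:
 u(b) = C1 + C2/b^2


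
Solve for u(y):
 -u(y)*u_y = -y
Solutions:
 u(y) = -sqrt(C1 + y^2)
 u(y) = sqrt(C1 + y^2)


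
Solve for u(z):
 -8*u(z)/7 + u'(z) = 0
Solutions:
 u(z) = C1*exp(8*z/7)


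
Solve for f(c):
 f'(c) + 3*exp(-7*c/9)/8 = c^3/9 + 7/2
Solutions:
 f(c) = C1 + c^4/36 + 7*c/2 + 27*exp(-7*c/9)/56


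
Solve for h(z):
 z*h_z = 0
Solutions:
 h(z) = C1


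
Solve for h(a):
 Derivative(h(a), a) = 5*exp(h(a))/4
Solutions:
 h(a) = log(-1/(C1 + 5*a)) + 2*log(2)


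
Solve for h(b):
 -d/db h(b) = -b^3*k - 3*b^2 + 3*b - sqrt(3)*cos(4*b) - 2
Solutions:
 h(b) = C1 + b^4*k/4 + b^3 - 3*b^2/2 + 2*b + sqrt(3)*sin(4*b)/4


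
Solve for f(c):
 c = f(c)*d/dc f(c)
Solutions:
 f(c) = -sqrt(C1 + c^2)
 f(c) = sqrt(C1 + c^2)


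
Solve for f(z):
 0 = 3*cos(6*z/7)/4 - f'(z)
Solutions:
 f(z) = C1 + 7*sin(6*z/7)/8


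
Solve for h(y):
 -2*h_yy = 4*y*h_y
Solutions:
 h(y) = C1 + C2*erf(y)


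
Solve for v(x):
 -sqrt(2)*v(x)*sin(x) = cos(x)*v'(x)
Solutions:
 v(x) = C1*cos(x)^(sqrt(2))


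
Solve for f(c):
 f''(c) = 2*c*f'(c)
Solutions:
 f(c) = C1 + C2*erfi(c)


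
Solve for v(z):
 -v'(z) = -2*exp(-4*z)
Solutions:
 v(z) = C1 - exp(-4*z)/2


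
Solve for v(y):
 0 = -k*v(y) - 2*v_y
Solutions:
 v(y) = C1*exp(-k*y/2)


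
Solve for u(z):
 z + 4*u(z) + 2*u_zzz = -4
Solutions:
 u(z) = C3*exp(-2^(1/3)*z) - z/4 + (C1*sin(2^(1/3)*sqrt(3)*z/2) + C2*cos(2^(1/3)*sqrt(3)*z/2))*exp(2^(1/3)*z/2) - 1


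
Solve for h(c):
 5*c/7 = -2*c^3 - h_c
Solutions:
 h(c) = C1 - c^4/2 - 5*c^2/14


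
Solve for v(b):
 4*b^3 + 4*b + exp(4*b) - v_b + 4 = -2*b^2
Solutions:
 v(b) = C1 + b^4 + 2*b^3/3 + 2*b^2 + 4*b + exp(4*b)/4


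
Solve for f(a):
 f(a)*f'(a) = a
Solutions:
 f(a) = -sqrt(C1 + a^2)
 f(a) = sqrt(C1 + a^2)


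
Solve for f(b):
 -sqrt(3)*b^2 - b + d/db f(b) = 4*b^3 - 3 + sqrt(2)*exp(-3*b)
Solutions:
 f(b) = C1 + b^4 + sqrt(3)*b^3/3 + b^2/2 - 3*b - sqrt(2)*exp(-3*b)/3


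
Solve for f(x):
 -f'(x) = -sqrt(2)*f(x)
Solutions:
 f(x) = C1*exp(sqrt(2)*x)


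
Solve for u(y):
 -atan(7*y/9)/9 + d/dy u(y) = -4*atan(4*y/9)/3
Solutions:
 u(y) = C1 - 4*y*atan(4*y/9)/3 + y*atan(7*y/9)/9 + 3*log(16*y^2 + 81)/2 - log(49*y^2 + 81)/14


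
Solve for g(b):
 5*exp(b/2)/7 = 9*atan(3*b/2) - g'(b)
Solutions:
 g(b) = C1 + 9*b*atan(3*b/2) - 10*exp(b/2)/7 - 3*log(9*b^2 + 4)


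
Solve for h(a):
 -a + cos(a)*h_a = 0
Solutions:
 h(a) = C1 + Integral(a/cos(a), a)


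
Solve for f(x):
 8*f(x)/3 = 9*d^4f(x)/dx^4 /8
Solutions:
 f(x) = C1*exp(-2*sqrt(2)*3^(1/4)*x/3) + C2*exp(2*sqrt(2)*3^(1/4)*x/3) + C3*sin(2*sqrt(2)*3^(1/4)*x/3) + C4*cos(2*sqrt(2)*3^(1/4)*x/3)
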